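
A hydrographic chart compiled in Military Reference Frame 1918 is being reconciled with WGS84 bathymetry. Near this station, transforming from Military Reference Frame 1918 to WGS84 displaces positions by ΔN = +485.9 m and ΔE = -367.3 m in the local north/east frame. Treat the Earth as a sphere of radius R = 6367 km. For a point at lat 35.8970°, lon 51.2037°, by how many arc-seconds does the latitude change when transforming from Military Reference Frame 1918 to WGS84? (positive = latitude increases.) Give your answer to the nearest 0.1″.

On a sphere of radius R, 1 rad of latitude = R, so Δφ = ΔN / R = 485.9 / 6367000 = 7.6315e-05 rad = 15.741″.

Δφ = 15.7″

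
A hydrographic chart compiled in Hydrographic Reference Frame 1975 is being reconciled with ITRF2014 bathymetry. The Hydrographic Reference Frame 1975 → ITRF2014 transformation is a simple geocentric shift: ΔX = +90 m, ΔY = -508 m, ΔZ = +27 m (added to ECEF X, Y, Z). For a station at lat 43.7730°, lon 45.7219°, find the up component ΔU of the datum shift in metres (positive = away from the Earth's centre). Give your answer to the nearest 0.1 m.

ΔU = -198.6 m

At φ = 43.7730°, λ = 45.7219°: sin φ = 0.691803, cos φ = 0.722086, sin λ = 0.715960, cos λ = 0.698142.
ΔU = cos φ cos λ·ΔX + cos φ sin λ·ΔY + sin φ·ΔZ = (0.722086)(0.698142)(90) + (0.722086)(0.715960)(-508) + (0.691803)(27) = -198.58 m.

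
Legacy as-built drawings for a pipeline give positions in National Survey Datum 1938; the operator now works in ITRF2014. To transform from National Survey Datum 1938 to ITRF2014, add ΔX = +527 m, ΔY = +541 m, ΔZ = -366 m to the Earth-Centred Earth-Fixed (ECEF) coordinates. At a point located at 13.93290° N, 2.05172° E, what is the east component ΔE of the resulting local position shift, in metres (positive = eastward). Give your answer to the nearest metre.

The local east axis at (φ, λ) is (−sin λ, cos λ, 0), so ΔE = −sin(2.05172°)·527 + cos(2.05172°)·541 = 521.79 m.

ΔE = 522 m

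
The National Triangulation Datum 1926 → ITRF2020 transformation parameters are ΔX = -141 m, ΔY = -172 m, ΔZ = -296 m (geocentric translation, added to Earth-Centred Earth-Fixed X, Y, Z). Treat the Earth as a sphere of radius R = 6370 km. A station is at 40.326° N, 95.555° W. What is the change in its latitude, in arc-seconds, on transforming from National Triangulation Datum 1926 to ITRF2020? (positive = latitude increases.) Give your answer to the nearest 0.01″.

sin φ = 0.647136, cos φ = 0.762375, sin λ = -0.995304, cos λ = -0.096801.
North component: ΔN = −sin φ cos λ·ΔX − sin φ sin λ·ΔY + cos φ·ΔZ = −(0.647136)(-0.096801)(-141) − (0.647136)(-0.995304)(-172) + (0.762375)(-296) = -345.28 m.
1° of latitude spans πR/180 = 111177 m, so Δφ = -345.28 / 111177 × 3600 = -11.180″.

Δφ = -11.18″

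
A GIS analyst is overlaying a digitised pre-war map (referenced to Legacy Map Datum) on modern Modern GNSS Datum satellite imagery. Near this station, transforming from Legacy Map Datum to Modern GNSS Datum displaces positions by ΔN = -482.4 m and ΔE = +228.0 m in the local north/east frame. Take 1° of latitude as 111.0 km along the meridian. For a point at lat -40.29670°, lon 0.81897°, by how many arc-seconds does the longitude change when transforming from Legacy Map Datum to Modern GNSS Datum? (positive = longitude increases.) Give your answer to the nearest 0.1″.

Δλ = 9.7″

At latitude -40.29670°, cos φ = 0.762706.
1° of longitude at this latitude = 111.0 × cos φ = 84.66 km, so Δλ = 228.0 / 84660.3 = 0.0026931° = 9.695″.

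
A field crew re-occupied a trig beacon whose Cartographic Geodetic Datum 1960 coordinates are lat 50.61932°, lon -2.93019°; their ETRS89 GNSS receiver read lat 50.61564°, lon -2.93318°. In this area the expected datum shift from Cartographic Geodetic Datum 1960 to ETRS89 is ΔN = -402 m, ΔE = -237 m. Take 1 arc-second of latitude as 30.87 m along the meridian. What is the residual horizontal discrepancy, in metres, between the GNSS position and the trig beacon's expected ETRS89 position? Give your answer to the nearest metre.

27 m

Observed coordinate differences: Δφ = -0.00368°, Δλ = -0.00299°.
Converting to metres (1° lat = 111132 m, cos φ = 0.634470): observed ΔN = -409.0 m, observed ΔE = -210.8 m.
Subtracting the expected shift leaves a residual of -409.0 − (-402) = -7.0 m north and -210.8 − (-237) = 26.2 m east.
Residual distance = √((-7.0)² + 26.2²) = 27.1 m.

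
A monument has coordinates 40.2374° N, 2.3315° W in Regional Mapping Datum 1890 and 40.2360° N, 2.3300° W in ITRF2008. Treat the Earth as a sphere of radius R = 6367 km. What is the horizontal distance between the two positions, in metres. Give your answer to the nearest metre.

Δφ = 40.2360° − 40.2374° = -0.0014°; Δλ = -2.3300° − -2.3315° = +0.0015°.
1° along a meridian = πR/180 = 111125 m.
ΔN = Δφ × 111125 = -155.6 m; ΔE = Δλ × 111125 × cos(40.2374°) = +0.0015 × 111125 × 0.763375 = 127.2 m.
Distance = √(ΔE² + ΔN²) = √(127.2² + (-155.6)²) = 201.0 m.

201 m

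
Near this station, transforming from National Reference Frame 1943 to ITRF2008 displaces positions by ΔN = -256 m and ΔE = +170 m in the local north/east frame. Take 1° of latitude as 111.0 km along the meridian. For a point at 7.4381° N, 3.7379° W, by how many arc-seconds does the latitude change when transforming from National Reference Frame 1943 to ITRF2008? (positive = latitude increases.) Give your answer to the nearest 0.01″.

Δφ = -8.30″

1° of latitude = 111.0 km, so Δφ = -256.0 / 111000 = -0.0023063° = -8.303″.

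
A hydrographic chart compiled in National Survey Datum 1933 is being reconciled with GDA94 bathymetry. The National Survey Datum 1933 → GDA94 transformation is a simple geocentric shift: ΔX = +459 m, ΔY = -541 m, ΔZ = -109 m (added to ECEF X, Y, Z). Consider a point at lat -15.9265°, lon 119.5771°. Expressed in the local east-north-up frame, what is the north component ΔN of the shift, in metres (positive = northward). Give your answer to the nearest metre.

ΔN = -296 m

At φ = -15.9265°, λ = 119.5771°: sin φ = -0.274404, cos φ = 0.961614, sin λ = 0.869692, cos λ = -0.493594.
ΔN = −sin φ cos λ·ΔX − sin φ sin λ·ΔY + cos φ·ΔZ = −(-0.274404)(-0.493594)(459) − (-0.274404)(0.869692)(-541) + (0.961614)(-109) = -296.09 m.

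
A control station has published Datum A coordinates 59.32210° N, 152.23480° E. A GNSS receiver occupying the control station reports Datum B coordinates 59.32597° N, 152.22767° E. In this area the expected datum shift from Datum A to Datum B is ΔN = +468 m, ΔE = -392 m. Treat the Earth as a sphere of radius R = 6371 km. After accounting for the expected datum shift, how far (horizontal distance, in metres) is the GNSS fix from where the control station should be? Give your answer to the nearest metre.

40 m

Observed coordinate differences: Δφ = +0.00387°, Δλ = -0.00713°.
Converting to metres (1° lat = 111195 m, cos φ = 0.510211): observed ΔN = 430.3 m, observed ΔE = -404.5 m.
Subtracting the expected shift leaves a residual of 430.3 − (468) = -37.7 m north and -404.5 − (-392) = -12.5 m east.
Residual distance = √((-37.7)² + (-12.5)²) = 39.7 m.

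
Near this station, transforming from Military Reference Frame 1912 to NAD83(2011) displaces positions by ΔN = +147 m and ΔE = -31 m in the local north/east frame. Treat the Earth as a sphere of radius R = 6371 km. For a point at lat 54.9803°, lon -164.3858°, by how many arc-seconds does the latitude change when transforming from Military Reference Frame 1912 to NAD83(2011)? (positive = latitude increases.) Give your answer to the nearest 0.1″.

On a sphere of radius R, 1 rad of latitude = R, so Δφ = ΔN / R = 147.0 / 6371000 = 2.3073e-05 rad = 4.759″.

Δφ = 4.8″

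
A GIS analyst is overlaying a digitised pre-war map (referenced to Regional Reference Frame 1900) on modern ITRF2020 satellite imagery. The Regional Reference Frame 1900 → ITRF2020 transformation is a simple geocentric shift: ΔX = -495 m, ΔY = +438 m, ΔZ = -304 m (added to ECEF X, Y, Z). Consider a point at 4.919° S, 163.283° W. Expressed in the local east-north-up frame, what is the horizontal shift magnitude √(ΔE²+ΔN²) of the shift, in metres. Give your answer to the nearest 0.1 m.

At φ = -4.919°, λ = -163.283°: sin φ = -0.085747, cos φ = 0.996317, sin λ = -0.287645, cos λ = -0.957737.
ΔE = −sin λ·ΔX + cos λ·ΔY = −(-0.287645)·(-495) + (-0.957737)·(438) = -561.87 m.
ΔN = −sin φ cos λ·ΔX − sin φ sin λ·ΔY + cos φ·ΔZ = −(-0.085747)(-0.957737)(-495) − (-0.085747)(-0.287645)(438) + (0.996317)(-304) = -273.03 m.
Horizontal magnitude = √(ΔE² + ΔN²) = √((-561.87)² + (-273.03)²) = 624.70 m.

624.7 m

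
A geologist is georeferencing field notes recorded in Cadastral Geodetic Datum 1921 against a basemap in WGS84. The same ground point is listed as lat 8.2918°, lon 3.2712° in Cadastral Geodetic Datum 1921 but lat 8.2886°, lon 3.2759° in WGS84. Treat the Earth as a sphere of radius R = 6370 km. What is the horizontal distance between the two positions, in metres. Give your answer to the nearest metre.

Δφ = 8.2886° − 8.2918° = -0.0032°; Δλ = 3.2759° − 3.2712° = +0.0047°.
1° along a meridian = πR/180 = 111177 m.
ΔN = Δφ × 111177 = -355.8 m; ΔE = Δλ × 111177 × cos(8.2918°) = +0.0047 × 111177 × 0.989546 = 517.1 m.
Distance = √(ΔE² + ΔN²) = √(517.1² + (-355.8)²) = 627.6 m.

628 m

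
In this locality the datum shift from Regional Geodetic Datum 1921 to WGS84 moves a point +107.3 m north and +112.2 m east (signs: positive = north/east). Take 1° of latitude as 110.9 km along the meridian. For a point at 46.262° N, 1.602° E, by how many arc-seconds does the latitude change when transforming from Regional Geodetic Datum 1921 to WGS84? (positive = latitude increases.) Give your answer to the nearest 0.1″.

1° of latitude = 110.9 km, so Δφ = 107.3 / 110900 = 0.0009675° = 3.483″.

Δφ = 3.5″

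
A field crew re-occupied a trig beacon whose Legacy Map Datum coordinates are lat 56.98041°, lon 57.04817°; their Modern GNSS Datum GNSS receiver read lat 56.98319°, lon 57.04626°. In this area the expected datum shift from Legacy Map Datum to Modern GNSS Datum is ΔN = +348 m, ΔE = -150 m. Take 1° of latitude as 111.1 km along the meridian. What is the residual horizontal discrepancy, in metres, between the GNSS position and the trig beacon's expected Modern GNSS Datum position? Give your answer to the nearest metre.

Observed coordinate differences: Δφ = +0.00278°, Δλ = -0.00191°.
Converting to metres (1° lat = 111100 m, cos φ = 0.544926): observed ΔN = 308.9 m, observed ΔE = -115.6 m.
Subtracting the expected shift leaves a residual of 308.9 − (348) = -39.1 m north and -115.6 − (-150) = 34.4 m east.
Residual distance = √((-39.1)² + 34.4²) = 52.1 m.

52 m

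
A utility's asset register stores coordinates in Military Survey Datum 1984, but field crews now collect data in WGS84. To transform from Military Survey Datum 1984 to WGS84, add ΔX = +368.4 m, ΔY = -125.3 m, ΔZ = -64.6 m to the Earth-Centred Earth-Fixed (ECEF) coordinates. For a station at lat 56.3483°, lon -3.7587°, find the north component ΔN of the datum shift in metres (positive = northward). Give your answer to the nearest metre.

At φ = 56.3483°, λ = -3.7587°: sin φ = 0.832422, cos φ = 0.554143, sin λ = -0.065555, cos λ = 0.997849.
ΔN = −sin φ cos λ·ΔX − sin φ sin λ·ΔY + cos φ·ΔZ = −(0.832422)(0.997849)(368.4) − (0.832422)(-0.065555)(-125.3) + (0.554143)(-64.6) = -348.64 m.

ΔN = -349 m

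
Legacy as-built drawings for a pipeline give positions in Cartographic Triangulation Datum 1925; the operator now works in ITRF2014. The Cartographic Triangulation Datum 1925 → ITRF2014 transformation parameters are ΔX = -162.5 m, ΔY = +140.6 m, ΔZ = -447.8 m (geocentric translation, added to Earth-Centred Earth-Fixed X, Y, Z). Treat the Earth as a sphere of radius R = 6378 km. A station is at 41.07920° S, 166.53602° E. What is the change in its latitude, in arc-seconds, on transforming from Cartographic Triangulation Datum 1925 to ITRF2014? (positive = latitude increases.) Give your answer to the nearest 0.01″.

sin φ = -0.657102, cos φ = 0.753802, sin λ = 0.232834, cos λ = -0.972516.
North component: ΔN = −sin φ cos λ·ΔX − sin φ sin λ·ΔY + cos φ·ΔZ = −(-0.657102)(-0.972516)(-162.5) − (-0.657102)(0.232834)(140.6) + (0.753802)(-447.8) = -212.20 m.
1° of latitude spans πR/180 = 111317 m, so Δφ = -212.20 / 111317 × 3600 = -6.862″.

Δφ = -6.86″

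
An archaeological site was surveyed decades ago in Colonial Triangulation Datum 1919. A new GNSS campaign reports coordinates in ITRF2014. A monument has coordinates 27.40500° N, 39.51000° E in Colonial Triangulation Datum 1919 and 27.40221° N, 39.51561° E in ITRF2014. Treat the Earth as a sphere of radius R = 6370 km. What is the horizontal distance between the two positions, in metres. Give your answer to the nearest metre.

Δφ = 27.40221° − 27.40500° = -0.00279°; Δλ = 39.51561° − 39.51000° = +0.00561°.
1° along a meridian = πR/180 = 111177 m.
ΔN = Δφ × 111177 = -310.2 m; ΔE = Δλ × 111177 × cos(27.40500°) = +0.00561 × 111177 × 0.887775 = 553.7 m.
Distance = √(ΔE² + ΔN²) = √(553.7² + (-310.2)²) = 634.7 m.

635 m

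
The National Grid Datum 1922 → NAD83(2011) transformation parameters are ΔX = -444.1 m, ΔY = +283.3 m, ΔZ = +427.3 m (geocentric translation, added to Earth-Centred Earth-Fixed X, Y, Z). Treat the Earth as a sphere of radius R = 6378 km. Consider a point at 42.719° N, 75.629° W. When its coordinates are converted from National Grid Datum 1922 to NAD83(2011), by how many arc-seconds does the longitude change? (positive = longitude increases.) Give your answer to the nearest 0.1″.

sin φ = 0.678403, cos φ = 0.734690, sin λ = -0.968709, cos λ = 0.248200.
East component: ΔE = −sin λ·ΔX + cos λ·ΔY = −(-0.968709)(-444.1) + (0.248200)(283.3) = -359.89 m.
1° of latitude spans πR/180 = 111317 m; at latitude φ, 1° of longitude spans that × cos φ = 81783.5 m, so Δλ = -359.89 / 81783.5 × 3600 = -15.842″.

Δλ = -15.8″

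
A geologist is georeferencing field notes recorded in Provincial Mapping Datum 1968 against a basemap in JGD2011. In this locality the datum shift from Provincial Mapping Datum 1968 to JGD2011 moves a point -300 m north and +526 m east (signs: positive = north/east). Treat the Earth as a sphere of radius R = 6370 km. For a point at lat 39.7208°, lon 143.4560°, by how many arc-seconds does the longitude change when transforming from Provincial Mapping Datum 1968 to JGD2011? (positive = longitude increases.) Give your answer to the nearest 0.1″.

At latitude 39.7208°, cos φ = 0.769168.
One radian of longitude at latitude φ spans R cos φ, so Δλ = ΔE / (R cos φ) = 526.0 / (6370000 × 0.769168) = 1.0736e-04 rad = 22.144″.

Δλ = 22.1″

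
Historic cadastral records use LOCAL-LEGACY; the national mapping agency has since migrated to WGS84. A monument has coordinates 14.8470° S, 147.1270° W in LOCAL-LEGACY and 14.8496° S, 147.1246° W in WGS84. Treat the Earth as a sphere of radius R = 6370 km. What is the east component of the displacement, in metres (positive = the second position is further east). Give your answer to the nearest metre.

ΔE = 258 m

Δφ = -14.8496° − -14.8470° = -0.0026°; Δλ = -147.1246° − -147.1270° = +0.0024°.
1° along a meridian = πR/180 = 111177 m.
ΔN = Δφ × 111177 = -289.1 m; ΔE = Δλ × 111177 × cos(-14.8470°) = +0.0024 × 111177 × 0.966614 = 257.9 m.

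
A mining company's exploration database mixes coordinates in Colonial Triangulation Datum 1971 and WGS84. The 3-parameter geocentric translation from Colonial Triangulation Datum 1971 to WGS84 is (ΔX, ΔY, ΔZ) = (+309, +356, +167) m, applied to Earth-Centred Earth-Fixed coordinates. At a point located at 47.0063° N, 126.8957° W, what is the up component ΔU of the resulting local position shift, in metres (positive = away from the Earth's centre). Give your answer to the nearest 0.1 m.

ΔU = -198.5 m

The local up (radial) axis is (cos φ cos λ, cos φ sin λ, sin φ), giving ΔU = -126.503 − 194.145 + 122.149 = -198.50 m.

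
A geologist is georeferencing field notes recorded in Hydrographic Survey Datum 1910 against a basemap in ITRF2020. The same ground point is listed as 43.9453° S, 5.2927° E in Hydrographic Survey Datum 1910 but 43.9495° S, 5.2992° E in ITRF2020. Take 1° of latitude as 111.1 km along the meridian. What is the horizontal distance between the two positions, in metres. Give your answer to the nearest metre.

Δφ = -43.9495° − -43.9453° = -0.0042°; Δλ = 5.2992° − 5.2927° = +0.0065°.
ΔN = Δφ × 111100 = -466.6 m; ΔE = Δλ × 111100 × cos(-43.9453°) = +0.0065 × 111100 × 0.720003 = 519.9 m.
Distance = √(ΔE² + ΔN²) = √(519.9² + (-466.6)²) = 698.6 m.

699 m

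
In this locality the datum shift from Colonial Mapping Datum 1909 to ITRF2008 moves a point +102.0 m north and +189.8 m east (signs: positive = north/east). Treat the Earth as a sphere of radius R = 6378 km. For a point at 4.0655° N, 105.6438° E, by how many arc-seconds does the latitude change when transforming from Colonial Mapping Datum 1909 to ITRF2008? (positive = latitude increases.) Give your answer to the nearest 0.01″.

Δφ = 3.30″

On a sphere of radius R, 1 rad of latitude = R, so Δφ = ΔN / R = 102.0 / 6378000 = 1.5992e-05 rad = 3.299″.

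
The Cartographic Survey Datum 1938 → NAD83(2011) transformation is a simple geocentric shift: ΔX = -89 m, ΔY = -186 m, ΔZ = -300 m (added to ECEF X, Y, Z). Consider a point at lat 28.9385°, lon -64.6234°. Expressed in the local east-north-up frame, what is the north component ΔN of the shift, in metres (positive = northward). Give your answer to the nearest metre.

The local north axis is (−sin φ cos λ, −sin φ sin λ, cos φ), giving ΔN = 18.456 − 81.316 − 262.542 = -325.40 m.

ΔN = -325 m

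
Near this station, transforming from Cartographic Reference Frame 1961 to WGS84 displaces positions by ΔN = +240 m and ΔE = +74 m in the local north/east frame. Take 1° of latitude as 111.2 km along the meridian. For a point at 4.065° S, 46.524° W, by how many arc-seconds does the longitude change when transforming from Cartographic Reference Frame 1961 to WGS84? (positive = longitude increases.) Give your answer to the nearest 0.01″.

Δλ = 2.40″

At latitude -4.065°, cos φ = 0.997484.
1° of longitude at this latitude = 111.2 × cos φ = 110.92 km, so Δλ = 74.0 / 110920.3 = 0.0006671° = 2.402″.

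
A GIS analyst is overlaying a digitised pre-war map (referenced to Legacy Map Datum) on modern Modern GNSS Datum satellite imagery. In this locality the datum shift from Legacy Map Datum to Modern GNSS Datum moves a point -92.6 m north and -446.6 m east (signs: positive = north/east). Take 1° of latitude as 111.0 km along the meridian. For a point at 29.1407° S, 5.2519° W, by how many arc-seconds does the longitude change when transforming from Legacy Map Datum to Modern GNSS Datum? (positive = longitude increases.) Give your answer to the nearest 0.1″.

At latitude -29.1407°, cos φ = 0.873427.
1° of longitude at this latitude = 111.0 × cos φ = 96.95 km, so Δλ = -446.6 / 96950.3 = -0.0046065° = -16.583″.

Δλ = -16.6″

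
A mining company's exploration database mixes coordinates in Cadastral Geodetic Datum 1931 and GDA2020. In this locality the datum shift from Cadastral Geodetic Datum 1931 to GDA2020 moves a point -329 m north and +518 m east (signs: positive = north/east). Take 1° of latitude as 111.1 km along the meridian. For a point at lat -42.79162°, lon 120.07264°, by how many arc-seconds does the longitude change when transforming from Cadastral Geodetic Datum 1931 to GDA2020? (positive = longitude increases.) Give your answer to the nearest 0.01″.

Δλ = 22.87″

At latitude -42.79162°, cos φ = 0.733829.
1° of longitude at this latitude = 111.1 × cos φ = 81.53 km, so Δλ = 518.0 / 81528.4 = 0.0063536° = 22.873″.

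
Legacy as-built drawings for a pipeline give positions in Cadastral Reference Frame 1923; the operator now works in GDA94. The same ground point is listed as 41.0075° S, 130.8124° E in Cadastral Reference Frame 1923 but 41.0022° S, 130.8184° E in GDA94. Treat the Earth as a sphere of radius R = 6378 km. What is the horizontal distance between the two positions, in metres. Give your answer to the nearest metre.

776 m

Δφ = -41.0022° − -41.0075° = +0.0053°; Δλ = 130.8184° − 130.8124° = +0.0060°.
1° along a meridian = πR/180 = 111317 m.
ΔN = Δφ × 111317 = 590.0 m; ΔE = Δλ × 111317 × cos(-41.0075°) = +0.0060 × 111317 × 0.754624 = 504.0 m.
Distance = √(ΔE² + ΔN²) = √(504.0² + 590.0²) = 776.0 m.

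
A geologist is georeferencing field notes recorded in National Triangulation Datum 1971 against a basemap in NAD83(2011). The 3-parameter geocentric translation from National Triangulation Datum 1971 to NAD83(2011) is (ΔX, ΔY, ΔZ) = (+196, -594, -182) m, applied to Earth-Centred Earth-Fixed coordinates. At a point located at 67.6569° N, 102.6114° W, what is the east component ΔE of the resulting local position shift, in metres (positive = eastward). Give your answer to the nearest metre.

ΔE = 321 m

At φ = 67.6569°, λ = -102.6114°: sin φ = 0.924924, cos φ = 0.380152, sin λ = -0.975873, cos λ = -0.218337.
ΔE = −sin λ·ΔX + cos λ·ΔY = −(-0.975873)·(196) + (-0.218337)·(-594) = 320.96 m.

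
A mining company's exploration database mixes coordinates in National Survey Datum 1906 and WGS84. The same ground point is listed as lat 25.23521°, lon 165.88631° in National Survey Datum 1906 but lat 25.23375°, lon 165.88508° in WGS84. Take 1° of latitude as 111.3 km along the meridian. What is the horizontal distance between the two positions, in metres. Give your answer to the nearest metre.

Δφ = 25.23375° − 25.23521° = -0.00146°; Δλ = 165.88508° − 165.88631° = -0.00123°.
ΔN = Δφ × 111300 = -162.5 m; ΔE = Δλ × 111300 × cos(25.23521°) = -0.00123 × 111300 × 0.904565 = -123.8 m.
Distance = √(ΔE² + ΔN²) = √((-123.8)² + (-162.5)²) = 204.3 m.

204 m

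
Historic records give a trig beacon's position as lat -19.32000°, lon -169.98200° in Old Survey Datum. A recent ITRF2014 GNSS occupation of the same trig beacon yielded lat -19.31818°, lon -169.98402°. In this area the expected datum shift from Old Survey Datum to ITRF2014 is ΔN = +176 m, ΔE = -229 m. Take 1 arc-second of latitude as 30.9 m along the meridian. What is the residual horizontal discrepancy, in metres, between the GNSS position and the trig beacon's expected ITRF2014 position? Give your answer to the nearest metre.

31 m

Observed coordinate differences: Δφ = +0.00182°, Δλ = -0.00202°.
Converting to metres (1° lat = 111240 m, cos φ = 0.943686): observed ΔN = 202.5 m, observed ΔE = -212.1 m.
Subtracting the expected shift leaves a residual of 202.5 − (176) = 26.5 m north and -212.1 − (-229) = 16.9 m east.
Residual distance = √(26.5² + 16.9²) = 31.4 m.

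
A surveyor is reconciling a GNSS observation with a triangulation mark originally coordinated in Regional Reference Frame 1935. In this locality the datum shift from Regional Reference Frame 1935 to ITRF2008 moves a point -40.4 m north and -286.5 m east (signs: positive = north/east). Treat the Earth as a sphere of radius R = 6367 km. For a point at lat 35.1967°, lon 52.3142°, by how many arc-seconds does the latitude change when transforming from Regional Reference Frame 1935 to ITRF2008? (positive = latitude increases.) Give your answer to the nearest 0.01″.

On a sphere of radius R, 1 rad of latitude = R, so Δφ = ΔN / R = -40.4 / 6367000 = -6.3452e-06 rad = -1.309″.

Δφ = -1.31″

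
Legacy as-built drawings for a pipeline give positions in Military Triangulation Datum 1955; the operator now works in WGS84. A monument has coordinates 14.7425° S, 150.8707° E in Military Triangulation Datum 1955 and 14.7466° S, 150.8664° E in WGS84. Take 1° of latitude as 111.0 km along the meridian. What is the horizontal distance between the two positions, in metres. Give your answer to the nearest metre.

648 m

Δφ = -14.7466° − -14.7425° = -0.0041°; Δλ = 150.8664° − 150.8707° = -0.0043°.
ΔN = Δφ × 111000 = -455.1 m; ΔE = Δλ × 111000 × cos(-14.7425°) = -0.0043 × 111000 × 0.967079 = -461.6 m.
Distance = √(ΔE² + ΔN²) = √((-461.6)² + (-455.1)²) = 648.2 m.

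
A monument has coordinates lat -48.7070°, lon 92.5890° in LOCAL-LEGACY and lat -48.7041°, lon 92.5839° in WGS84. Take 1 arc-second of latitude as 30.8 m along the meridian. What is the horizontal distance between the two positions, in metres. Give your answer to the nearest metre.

493 m

Δφ = -48.7041° − -48.7070° = +0.0029°; Δλ = 92.5839° − 92.5890° = -0.0051°.
1° of latitude = 3600 × 30.80 = 110880 m.
ΔN = Δφ × 110880 = 321.6 m; ΔE = Δλ × 110880 × cos(-48.7070°) = -0.0051 × 110880 × 0.659910 = -373.2 m.
Distance = √(ΔE² + ΔN²) = √((-373.2)² + 321.6²) = 492.6 m.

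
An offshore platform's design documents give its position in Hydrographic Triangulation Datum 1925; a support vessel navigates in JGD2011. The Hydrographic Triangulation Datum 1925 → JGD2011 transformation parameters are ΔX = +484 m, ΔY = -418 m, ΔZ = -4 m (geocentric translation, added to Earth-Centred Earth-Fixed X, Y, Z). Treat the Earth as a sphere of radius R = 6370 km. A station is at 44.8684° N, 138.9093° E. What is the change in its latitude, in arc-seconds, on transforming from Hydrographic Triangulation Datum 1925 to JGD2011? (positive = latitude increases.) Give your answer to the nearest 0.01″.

sin φ = 0.705481, cos φ = 0.708729, sin λ = 0.657253, cos λ = -0.753670.
North component: ΔN = −sin φ cos λ·ΔX − sin φ sin λ·ΔY + cos φ·ΔZ = −(0.705481)(-0.753670)(484) − (0.705481)(0.657253)(-418) + (0.708729)(-4) = 448.33 m.
1° of latitude spans πR/180 = 111177 m, so Δφ = 448.33 / 111177 × 3600 = 14.517″.

Δφ = 14.52″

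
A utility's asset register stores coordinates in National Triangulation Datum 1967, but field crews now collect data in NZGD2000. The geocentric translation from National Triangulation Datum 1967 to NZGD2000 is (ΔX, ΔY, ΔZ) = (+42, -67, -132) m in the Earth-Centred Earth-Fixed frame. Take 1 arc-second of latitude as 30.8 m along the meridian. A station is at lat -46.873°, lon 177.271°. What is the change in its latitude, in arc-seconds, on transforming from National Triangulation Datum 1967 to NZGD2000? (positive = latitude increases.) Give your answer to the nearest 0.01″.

Δφ = -4.00″

sin φ = -0.729840, cos φ = 0.683618, sin λ = 0.047612, cos λ = -0.998866.
North component: ΔN = −sin φ cos λ·ΔX − sin φ sin λ·ΔY + cos φ·ΔZ = −(-0.729840)(-0.998866)(42) − (-0.729840)(0.047612)(-67) + (0.683618)(-132) = -123.18 m.
1° of latitude spans 3600 × 30.80 = 110880 m, so Δφ = -123.18 / 110880 × 3600 = -3.999″.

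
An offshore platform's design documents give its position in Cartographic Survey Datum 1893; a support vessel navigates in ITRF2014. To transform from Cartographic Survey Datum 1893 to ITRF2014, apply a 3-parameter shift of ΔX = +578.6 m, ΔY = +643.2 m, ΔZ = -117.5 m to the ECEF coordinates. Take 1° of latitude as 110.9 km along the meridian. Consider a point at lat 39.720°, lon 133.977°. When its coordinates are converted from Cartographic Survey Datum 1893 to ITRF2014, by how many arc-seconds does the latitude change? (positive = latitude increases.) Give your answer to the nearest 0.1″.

Δφ = -4.2″

sin φ = 0.639036, cos φ = 0.769177, sin λ = 0.719619, cos λ = -0.694370.
North component: ΔN = −sin φ cos λ·ΔX − sin φ sin λ·ΔY + cos φ·ΔZ = −(0.639036)(-0.694370)(578.6) − (0.639036)(0.719619)(643.2) + (0.769177)(-117.5) = -129.42 m.
1° of latitude spans 110900 m, so Δφ = -129.42 / 110900 × 3600 = -4.201″.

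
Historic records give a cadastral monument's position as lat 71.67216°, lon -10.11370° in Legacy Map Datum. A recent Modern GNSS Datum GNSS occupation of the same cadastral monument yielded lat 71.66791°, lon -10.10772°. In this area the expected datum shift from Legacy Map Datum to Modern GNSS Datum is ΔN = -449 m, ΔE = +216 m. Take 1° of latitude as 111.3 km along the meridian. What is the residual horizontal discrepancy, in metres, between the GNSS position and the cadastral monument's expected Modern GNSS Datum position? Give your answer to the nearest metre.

Observed coordinate differences: Δφ = -0.00425°, Δλ = +0.00598°.
Converting to metres (1° lat = 111300 m, cos φ = 0.314454): observed ΔN = -473.0 m, observed ΔE = 209.3 m.
Subtracting the expected shift leaves a residual of -473.0 − (-449) = -24.0 m north and 209.3 − (216) = -6.7 m east.
Residual distance = √((-24.0)² + (-6.7)²) = 24.9 m.

25 m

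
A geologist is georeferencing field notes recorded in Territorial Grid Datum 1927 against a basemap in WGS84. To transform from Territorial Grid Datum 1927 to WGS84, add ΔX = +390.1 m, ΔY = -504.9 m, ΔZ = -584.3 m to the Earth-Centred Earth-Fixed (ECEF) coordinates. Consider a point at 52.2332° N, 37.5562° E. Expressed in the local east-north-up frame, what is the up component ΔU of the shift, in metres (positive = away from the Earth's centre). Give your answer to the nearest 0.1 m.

ΔU = -461.0 m

The local up (radial) axis is (cos φ cos λ, cos φ sin λ, sin φ), giving ΔU = 189.402 − 188.485 − 461.895 = -460.98 m.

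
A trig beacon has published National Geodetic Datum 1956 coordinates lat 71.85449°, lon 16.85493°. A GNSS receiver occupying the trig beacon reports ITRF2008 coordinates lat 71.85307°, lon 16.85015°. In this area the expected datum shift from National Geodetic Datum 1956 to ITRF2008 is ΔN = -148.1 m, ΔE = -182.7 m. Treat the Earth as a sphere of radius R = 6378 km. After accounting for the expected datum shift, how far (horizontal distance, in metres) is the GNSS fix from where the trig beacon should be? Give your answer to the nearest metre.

20 m

Observed coordinate differences: Δφ = -0.00142°, Δλ = -0.00478°.
Converting to metres (1° lat = 111317 m, cos φ = 0.311431): observed ΔN = -158.1 m, observed ΔE = -165.7 m.
Subtracting the expected shift leaves a residual of -158.1 − (-148.1) = -10.0 m north and -165.7 − (-182.7) = 17.0 m east.
Residual distance = √((-10.0)² + 17.0²) = 19.7 m.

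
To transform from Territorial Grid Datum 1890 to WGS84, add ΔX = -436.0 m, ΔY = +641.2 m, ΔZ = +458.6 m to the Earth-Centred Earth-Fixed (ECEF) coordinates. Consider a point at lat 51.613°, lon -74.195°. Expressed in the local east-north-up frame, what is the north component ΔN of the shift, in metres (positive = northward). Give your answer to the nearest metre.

ΔN = 861 m

At φ = 51.613°, λ = -74.195°: sin φ = 0.783834, cos φ = 0.620970, sin λ = -0.962194, cos λ = 0.272364.
ΔN = −sin φ cos λ·ΔX − sin φ sin λ·ΔY + cos φ·ΔZ = −(0.783834)(0.272364)(-436.0) − (0.783834)(-0.962194)(641.2) + (0.620970)(458.6) = 861.45 m.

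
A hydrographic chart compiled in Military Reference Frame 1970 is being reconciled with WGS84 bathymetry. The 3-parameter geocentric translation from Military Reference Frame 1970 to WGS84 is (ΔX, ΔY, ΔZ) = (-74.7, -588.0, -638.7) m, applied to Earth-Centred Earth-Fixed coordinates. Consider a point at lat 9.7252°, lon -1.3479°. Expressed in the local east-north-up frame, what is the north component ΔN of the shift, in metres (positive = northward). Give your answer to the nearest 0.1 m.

ΔN = -619.2 m

At φ = 9.7252°, λ = -1.3479°: sin φ = 0.168923, cos φ = 0.985629, sin λ = -0.023523, cos λ = 0.999723.
ΔN = −sin φ cos λ·ΔX − sin φ sin λ·ΔY + cos φ·ΔZ = −(0.168923)(0.999723)(-74.7) − (0.168923)(-0.023523)(-588.0) + (0.985629)(-638.7) = -619.24 m.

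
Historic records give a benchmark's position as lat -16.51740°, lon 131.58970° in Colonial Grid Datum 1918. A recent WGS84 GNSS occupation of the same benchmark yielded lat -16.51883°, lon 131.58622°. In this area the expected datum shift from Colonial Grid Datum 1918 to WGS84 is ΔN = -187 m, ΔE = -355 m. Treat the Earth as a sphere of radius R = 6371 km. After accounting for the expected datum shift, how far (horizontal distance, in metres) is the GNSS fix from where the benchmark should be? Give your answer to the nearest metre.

Observed coordinate differences: Δφ = -0.00143°, Δλ = -0.00348°.
Converting to metres (1° lat = 111195 m, cos φ = 0.958733): observed ΔN = -159.0 m, observed ΔE = -371.0 m.
Subtracting the expected shift leaves a residual of -159.0 − (-187) = 28.0 m north and -371.0 − (-355) = -16.0 m east.
Residual distance = √(28.0² + (-16.0)²) = 32.2 m.

32 m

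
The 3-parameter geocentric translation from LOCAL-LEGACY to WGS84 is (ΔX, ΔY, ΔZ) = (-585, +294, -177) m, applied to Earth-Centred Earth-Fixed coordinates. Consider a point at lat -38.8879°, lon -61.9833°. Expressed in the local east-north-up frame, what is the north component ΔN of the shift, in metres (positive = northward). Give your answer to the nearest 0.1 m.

ΔN = -473.2 m

The local north axis is (−sin φ cos λ, −sin φ sin λ, cos φ), giving ΔN = -172.514 − 162.943 − 137.773 = -473.23 m.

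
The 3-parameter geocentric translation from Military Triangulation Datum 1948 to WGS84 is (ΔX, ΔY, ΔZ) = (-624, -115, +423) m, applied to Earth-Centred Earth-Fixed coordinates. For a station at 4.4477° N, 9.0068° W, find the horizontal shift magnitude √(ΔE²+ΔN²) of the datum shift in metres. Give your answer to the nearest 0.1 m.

At φ = 4.4477°, λ = -9.0068°: sin φ = 0.077549, cos φ = 0.996989, sin λ = -0.156552, cos λ = 0.987670.
ΔE = −sin λ·ΔX + cos λ·ΔY = −(-0.156552)·(-624) + (0.987670)·(-115) = -211.27 m.
ΔN = −sin φ cos λ·ΔX − sin φ sin λ·ΔY + cos φ·ΔZ = −(0.077549)(0.987670)(-624) − (0.077549)(-0.156552)(-115) + (0.996989)(423) = 468.12 m.
Horizontal magnitude = √(ΔE² + ΔN²) = √((-211.27)² + 468.12²) = 513.59 m.

513.6 m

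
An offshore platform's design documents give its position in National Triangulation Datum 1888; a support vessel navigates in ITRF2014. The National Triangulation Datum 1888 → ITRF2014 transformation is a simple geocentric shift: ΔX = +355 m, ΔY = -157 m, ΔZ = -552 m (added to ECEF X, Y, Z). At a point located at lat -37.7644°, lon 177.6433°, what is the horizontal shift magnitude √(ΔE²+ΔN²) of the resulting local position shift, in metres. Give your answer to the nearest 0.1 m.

672.8 m

At φ = -37.7644°, λ = 177.6433°: sin φ = -0.612416, cos φ = 0.790536, sin λ = 0.041121, cos λ = -0.999154.
ΔE = −sin λ·ΔX + cos λ·ΔY = −(0.041121)·(355) + (-0.999154)·(-157) = 142.27 m.
ΔN = −sin φ cos λ·ΔX − sin φ sin λ·ΔY + cos φ·ΔZ = −(-0.612416)(-0.999154)(355) − (-0.612416)(0.041121)(-157) + (0.790536)(-552) = -657.55 m.
Horizontal magnitude = √(ΔE² + ΔN²) = √(142.27² + (-657.55)²) = 672.77 m.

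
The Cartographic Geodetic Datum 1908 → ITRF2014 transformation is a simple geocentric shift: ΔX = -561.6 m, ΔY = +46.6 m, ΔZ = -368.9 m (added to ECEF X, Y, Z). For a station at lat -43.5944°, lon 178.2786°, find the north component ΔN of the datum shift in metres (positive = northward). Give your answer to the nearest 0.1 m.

The local north axis is (−sin φ cos λ, −sin φ sin λ, cos φ), giving ΔN = 387.076 + 0.965 − 267.172 = 120.87 m.

ΔN = 120.9 m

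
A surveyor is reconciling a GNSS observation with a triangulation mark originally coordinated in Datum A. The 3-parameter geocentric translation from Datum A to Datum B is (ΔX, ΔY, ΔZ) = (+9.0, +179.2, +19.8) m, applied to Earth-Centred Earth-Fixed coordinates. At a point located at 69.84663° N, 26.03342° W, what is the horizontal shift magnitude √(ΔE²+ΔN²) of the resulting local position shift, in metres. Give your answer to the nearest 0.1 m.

180.4 m

At φ = 69.84663°, λ = -26.03342°: sin φ = 0.938774, cos φ = 0.344534, sin λ = -0.438895, cos λ = 0.898538.
ΔE = −sin λ·ΔX + cos λ·ΔY = −(-0.438895)·(9.0) + (0.898538)·(179.2) = 164.97 m.
ΔN = −sin φ cos λ·ΔX − sin φ sin λ·ΔY + cos φ·ΔZ = −(0.938774)(0.898538)(9.0) − (0.938774)(-0.438895)(179.2) + (0.344534)(19.8) = 73.06 m.
Horizontal magnitude = √(ΔE² + ΔN²) = √(164.97² + 73.06²) = 180.42 m.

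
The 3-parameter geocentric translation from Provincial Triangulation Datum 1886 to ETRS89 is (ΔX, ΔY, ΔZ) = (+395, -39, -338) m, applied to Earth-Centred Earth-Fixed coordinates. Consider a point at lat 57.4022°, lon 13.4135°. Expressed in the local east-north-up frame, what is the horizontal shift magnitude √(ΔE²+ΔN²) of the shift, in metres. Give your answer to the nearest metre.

515 m

At φ = 57.4022°, λ = 13.4135°: sin φ = 0.842473, cos φ = 0.538738, sin λ = 0.231977, cos λ = 0.972721.
ΔE = −sin λ·ΔX + cos λ·ΔY = −(0.231977)·(395) + (0.972721)·(-39) = -129.57 m.
ΔN = −sin φ cos λ·ΔX − sin φ sin λ·ΔY + cos φ·ΔZ = −(0.842473)(0.972721)(395) − (0.842473)(0.231977)(-39) + (0.538738)(-338) = -498.17 m.
Horizontal magnitude = √(ΔE² + ΔN²) = √((-129.57)² + (-498.17)²) = 514.74 m.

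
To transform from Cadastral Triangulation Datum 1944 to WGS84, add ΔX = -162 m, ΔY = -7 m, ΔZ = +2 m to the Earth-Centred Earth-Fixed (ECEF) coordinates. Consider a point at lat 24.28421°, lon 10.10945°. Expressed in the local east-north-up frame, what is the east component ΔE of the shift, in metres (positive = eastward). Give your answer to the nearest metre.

ΔE = 22 m

At φ = 24.28421°, λ = 10.10945°: sin φ = 0.411263, cos φ = 0.911517, sin λ = 0.175529, cos λ = 0.984474.
ΔE = −sin λ·ΔX + cos λ·ΔY = −(0.175529)·(-162) + (0.984474)·(-7) = 21.54 m.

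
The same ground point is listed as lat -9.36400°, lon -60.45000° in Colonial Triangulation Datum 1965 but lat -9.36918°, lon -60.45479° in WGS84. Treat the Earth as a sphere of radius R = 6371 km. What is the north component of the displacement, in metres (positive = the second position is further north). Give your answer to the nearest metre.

ΔN = -576 m

Δφ = -9.36918° − -9.36400° = -0.00518°; Δλ = -60.45479° − -60.45000° = -0.00479°.
1° along a meridian = πR/180 = 111195 m.
ΔN = Δφ × 111195 = -576.0 m; ΔE = Δλ × 111195 × cos(-9.36400°) = -0.00479 × 111195 × 0.986675 = -525.5 m.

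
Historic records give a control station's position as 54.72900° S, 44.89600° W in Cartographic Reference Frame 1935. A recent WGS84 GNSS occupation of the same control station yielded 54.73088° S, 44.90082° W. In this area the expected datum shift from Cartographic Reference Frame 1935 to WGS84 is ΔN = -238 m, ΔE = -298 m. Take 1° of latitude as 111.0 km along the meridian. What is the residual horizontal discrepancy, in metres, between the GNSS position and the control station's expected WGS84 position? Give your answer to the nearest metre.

Observed coordinate differences: Δφ = -0.00188°, Δλ = -0.00482°.
Converting to metres (1° lat = 111000 m, cos φ = 0.577444): observed ΔN = -208.7 m, observed ΔE = -308.9 m.
Subtracting the expected shift leaves a residual of -208.7 − (-238) = 29.3 m north and -308.9 − (-298) = -10.9 m east.
Residual distance = √(29.3² + (-10.9)²) = 31.3 m.

31 m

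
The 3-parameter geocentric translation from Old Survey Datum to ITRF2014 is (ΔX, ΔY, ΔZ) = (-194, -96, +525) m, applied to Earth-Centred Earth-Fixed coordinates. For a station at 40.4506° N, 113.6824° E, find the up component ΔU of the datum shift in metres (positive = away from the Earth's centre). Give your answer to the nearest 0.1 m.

ΔU = 333.0 m

At φ = 40.4506°, λ = 113.6824°: sin φ = 0.648792, cos φ = 0.760966, sin λ = 0.915786, cos λ = -0.401666.
ΔU = cos φ cos λ·ΔX + cos φ sin λ·ΔY + sin φ·ΔZ = (0.760966)(-0.401666)(-194) + (0.760966)(0.915786)(-96) + (0.648792)(525) = 333.01 m.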